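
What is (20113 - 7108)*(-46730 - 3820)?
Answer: -657402750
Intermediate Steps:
(20113 - 7108)*(-46730 - 3820) = 13005*(-50550) = -657402750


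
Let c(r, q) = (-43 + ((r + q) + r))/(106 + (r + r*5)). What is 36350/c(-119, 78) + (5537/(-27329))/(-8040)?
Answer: 4856101817252011/44604207480 ≈ 1.0887e+5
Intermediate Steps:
c(r, q) = (-43 + q + 2*r)/(106 + 6*r) (c(r, q) = (-43 + ((q + r) + r))/(106 + (r + 5*r)) = (-43 + (q + 2*r))/(106 + 6*r) = (-43 + q + 2*r)/(106 + 6*r))
36350/c(-119, 78) + (5537/(-27329))/(-8040) = 36350/(((-43 + 78 + 2*(-119))/(2*(53 + 3*(-119))))) + (5537/(-27329))/(-8040) = 36350/(((-43 + 78 - 238)/(2*(53 - 357)))) + (5537*(-1/27329))*(-1/8040) = 36350/(((1/2)*(-203)/(-304))) - 5537/27329*(-1/8040) = 36350/(((1/2)*(-1/304)*(-203))) + 5537/219725160 = 36350/(203/608) + 5537/219725160 = 36350*(608/203) + 5537/219725160 = 22100800/203 + 5537/219725160 = 4856101817252011/44604207480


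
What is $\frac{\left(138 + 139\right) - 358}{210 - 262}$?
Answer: $\frac{81}{52} \approx 1.5577$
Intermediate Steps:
$\frac{\left(138 + 139\right) - 358}{210 - 262} = \frac{277 - 358}{-52} = \left(-81\right) \left(- \frac{1}{52}\right) = \frac{81}{52}$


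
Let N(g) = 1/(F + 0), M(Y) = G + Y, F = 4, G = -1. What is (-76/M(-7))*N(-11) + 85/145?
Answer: 687/232 ≈ 2.9612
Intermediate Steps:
M(Y) = -1 + Y
N(g) = 1/4 (N(g) = 1/(4 + 0) = 1/4)
(-76/M(-7))*N(-11) + 85/145 = -76/(-1 - 7)*(1/4) + 85/145 = -76/(-8)*(1/4) + 85*(1/145) = -76*(-1/8)*(1/4) + 17/29 = (19/2)*(1/4) + 17/29 = 19/8 + 17/29 = 687/232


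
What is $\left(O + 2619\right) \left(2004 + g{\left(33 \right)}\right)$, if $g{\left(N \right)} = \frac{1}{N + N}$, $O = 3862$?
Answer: $\frac{857209465}{66} \approx 1.2988 \cdot 10^{7}$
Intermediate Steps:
$g{\left(N \right)} = \frac{1}{2 N}$
$\left(O + 2619\right) \left(2004 + g{\left(33 \right)}\right) = \left(3862 + 2619\right) \left(2004 + \frac{1}{2 \cdot 33}\right) = 6481 \left(2004 + \frac{1}{2} \cdot \frac{1}{33}\right) = 6481 \left(2004 + \frac{1}{66}\right) = 6481 \cdot \frac{132265}{66} = \frac{857209465}{66}$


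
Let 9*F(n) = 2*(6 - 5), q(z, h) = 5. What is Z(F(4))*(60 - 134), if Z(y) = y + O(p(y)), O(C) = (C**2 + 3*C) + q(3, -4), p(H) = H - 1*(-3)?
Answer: -151478/81 ≈ -1870.1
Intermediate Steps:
p(H) = 3 + H (p(H) = H + 3 = 3 + H)
F(n) = 2/9 (F(n) = (2*(6 - 5))/9 = (2*1)/9 = (1/9)*2 = 2/9)
O(C) = 5 + C**2 + 3*C (O(C) = (C**2 + 3*C) + 5 = 5 + C**2 + 3*C)
Z(y) = 14 + (3 + y)**2 + 4*y (Z(y) = y + (5 + (3 + y)**2 + 3*(3 + y)) = y + (5 + (3 + y)**2 + (9 + 3*y)) = y + (14 + (3 + y)**2 + 3*y) = 14 + (3 + y)**2 + 4*y)
Z(F(4))*(60 - 134) = (23 + (2/9)**2 + 10*(2/9))*(60 - 134) = (23 + 4/81 + 20/9)*(-74) = (2047/81)*(-74) = -151478/81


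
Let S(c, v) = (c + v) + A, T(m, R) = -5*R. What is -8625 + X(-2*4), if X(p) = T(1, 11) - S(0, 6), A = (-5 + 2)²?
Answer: -8695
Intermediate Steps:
A = 9 (A = (-3)² = 9)
S(c, v) = 9 + c + v (S(c, v) = (c + v) + 9 = 9 + c + v)
X(p) = -70 (X(p) = -5*11 - (9 + 0 + 6) = -55 - 1*15 = -55 - 15 = -70)
-8625 + X(-2*4) = -8625 - 70 = -8695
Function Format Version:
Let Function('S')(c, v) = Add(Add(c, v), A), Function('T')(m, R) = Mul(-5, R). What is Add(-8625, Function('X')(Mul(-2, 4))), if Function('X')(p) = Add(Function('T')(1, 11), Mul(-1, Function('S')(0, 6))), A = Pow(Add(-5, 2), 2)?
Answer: -8695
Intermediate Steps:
A = 9 (A = Pow(-3, 2) = 9)
Function('S')(c, v) = Add(9, c, v) (Function('S')(c, v) = Add(Add(c, v), 9) = Add(9, c, v))
Function('X')(p) = -70 (Function('X')(p) = Add(Mul(-5, 11), Mul(-1, Add(9, 0, 6))) = Add(-55, Mul(-1, 15)) = Add(-55, -15) = -70)
Add(-8625, Function('X')(Mul(-2, 4))) = Add(-8625, -70) = -8695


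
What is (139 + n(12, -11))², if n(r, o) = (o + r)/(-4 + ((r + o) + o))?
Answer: 3783025/196 ≈ 19301.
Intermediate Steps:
n(r, o) = (o + r)/(-4 + r + 2*o) (n(r, o) = (o + r)/(-4 + ((o + r) + o)) = (o + r)/(-4 + (r + 2*o)) = (o + r)/(-4 + r + 2*o))
(139 + n(12, -11))² = (139 + (-11 + 12)/(-4 + 12 + 2*(-11)))² = (139 + 1/(-4 + 12 - 22))² = (139 + 1/(-14))² = (139 - 1/14*1)² = (139 - 1/14)² = (1945/14)² = 3783025/196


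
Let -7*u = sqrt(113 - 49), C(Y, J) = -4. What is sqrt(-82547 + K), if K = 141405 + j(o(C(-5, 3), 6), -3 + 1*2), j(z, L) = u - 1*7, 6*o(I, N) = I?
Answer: sqrt(2883643)/7 ≈ 242.59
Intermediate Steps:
o(I, N) = I/6
u = -8/7 (u = -sqrt(113 - 49)/7 = -sqrt(64)/7 = -1/7*8 = -8/7 ≈ -1.1429)
j(z, L) = -57/7 (j(z, L) = -8/7 - 1*7 = -8/7 - 7 = -57/7)
K = 989778/7 (K = 141405 - 57/7 = 989778/7 ≈ 1.4140e+5)
sqrt(-82547 + K) = sqrt(-82547 + 989778/7) = sqrt(411949/7) = sqrt(2883643)/7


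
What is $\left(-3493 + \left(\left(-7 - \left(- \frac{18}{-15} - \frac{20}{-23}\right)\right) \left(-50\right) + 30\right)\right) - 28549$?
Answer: $- \frac{725846}{23} \approx -31559.0$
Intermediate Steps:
$\left(-3493 + \left(\left(-7 - \left(- \frac{18}{-15} - \frac{20}{-23}\right)\right) \left(-50\right) + 30\right)\right) - 28549 = \left(-3493 + \left(\left(-7 - \left(\left(-18\right) \left(- \frac{1}{15}\right) - - \frac{20}{23}\right)\right) \left(-50\right) + 30\right)\right) - 28549 = \left(-3493 + \left(\left(-7 - \left(\frac{6}{5} + \frac{20}{23}\right)\right) \left(-50\right) + 30\right)\right) - 28549 = \left(-3493 + \left(\left(-7 - \frac{238}{115}\right) \left(-50\right) + 30\right)\right) - 28549 = \left(-3493 + \left(\left(- \frac{1043}{115}\right) \left(-50\right) + 30\right)\right) - 28549 = \left(-3493 + \left(\frac{10430}{23} + 30\right)\right) - 28549 = \left(-3493 + \frac{11120}{23}\right) - 28549 = - \frac{69219}{23} - 28549 = - \frac{725846}{23}$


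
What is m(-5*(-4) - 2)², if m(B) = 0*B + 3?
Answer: 9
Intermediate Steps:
m(B) = 3 (m(B) = 0 + 3 = 3)
m(-5*(-4) - 2)² = 3² = 9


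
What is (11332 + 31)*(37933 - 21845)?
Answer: 182807944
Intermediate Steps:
(11332 + 31)*(37933 - 21845) = 11363*16088 = 182807944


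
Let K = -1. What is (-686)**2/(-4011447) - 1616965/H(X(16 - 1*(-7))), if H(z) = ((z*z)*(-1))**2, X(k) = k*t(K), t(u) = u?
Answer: -6618061453591/1122567339927 ≈ -5.8955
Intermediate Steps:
X(k) = -k (X(k) = k*(-1) = -k)
H(z) = z**4 (H(z) = (z**2*(-1))**2 = (-z**2)**2 = z**4)
(-686)**2/(-4011447) - 1616965/H(X(16 - 1*(-7))) = (-686)**2/(-4011447) - 1616965/(16 - 1*(-7))**4 = 470596*(-1/4011447) - 1616965/(16 + 7)**4 = -470596/4011447 - 1616965/((-1*23)**4) = -470596/4011447 - 1616965/((-23)**4) = -470596/4011447 - 1616965/279841 = -6618061453591/1122567339927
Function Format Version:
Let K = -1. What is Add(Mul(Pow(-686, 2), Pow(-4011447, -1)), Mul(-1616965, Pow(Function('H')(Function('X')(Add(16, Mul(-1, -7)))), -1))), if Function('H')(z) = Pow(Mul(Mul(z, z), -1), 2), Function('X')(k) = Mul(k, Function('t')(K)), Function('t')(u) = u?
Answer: Rational(-6618061453591, 1122567339927) ≈ -5.8955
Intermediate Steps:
Function('X')(k) = Mul(-1, k) (Function('X')(k) = Mul(k, -1) = Mul(-1, k))
Function('H')(z) = Pow(z, 4) (Function('H')(z) = Pow(Mul(Pow(z, 2), -1), 2) = Pow(Mul(-1, Pow(z, 2)), 2) = Pow(z, 4))
Add(Mul(Pow(-686, 2), Pow(-4011447, -1)), Mul(-1616965, Pow(Function('H')(Function('X')(Add(16, Mul(-1, -7)))), -1))) = Add(Mul(Pow(-686, 2), Pow(-4011447, -1)), Mul(-1616965, Pow(Pow(Mul(-1, Add(16, Mul(-1, -7))), 4), -1))) = Add(Mul(470596, Rational(-1, 4011447)), Mul(-1616965, Pow(Pow(Mul(-1, Add(16, 7)), 4), -1))) = Add(Rational(-470596, 4011447), Mul(-1616965, Pow(Pow(Mul(-1, 23), 4), -1))) = Add(Rational(-470596, 4011447), Mul(-1616965, Pow(Pow(-23, 4), -1))) = Add(Rational(-470596, 4011447), Mul(-1616965, Pow(279841, -1))) = Add(Rational(-470596, 4011447), Mul(-1616965, Rational(1, 279841))) = Add(Rational(-470596, 4011447), Rational(-1616965, 279841)) = Rational(-6618061453591, 1122567339927)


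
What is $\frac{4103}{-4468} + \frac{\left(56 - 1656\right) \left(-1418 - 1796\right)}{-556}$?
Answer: $- \frac{5744631117}{621052} \approx -9249.8$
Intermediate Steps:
$\frac{4103}{-4468} + \frac{\left(56 - 1656\right) \left(-1418 - 1796\right)}{-556} = 4103 \left(- \frac{1}{4468}\right) + \left(-1600\right) \left(-3214\right) \left(- \frac{1}{556}\right) = - \frac{4103}{4468} + 5142400 \left(- \frac{1}{556}\right) = - \frac{4103}{4468} - \frac{1285600}{139} = - \frac{5744631117}{621052}$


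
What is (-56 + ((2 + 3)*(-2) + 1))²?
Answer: 4225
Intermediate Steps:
(-56 + ((2 + 3)*(-2) + 1))² = (-56 + (5*(-2) + 1))² = (-56 + (-10 + 1))² = (-56 - 9)² = (-65)² = 4225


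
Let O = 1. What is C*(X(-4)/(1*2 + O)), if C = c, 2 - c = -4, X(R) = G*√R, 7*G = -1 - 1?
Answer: -8*I/7 ≈ -1.1429*I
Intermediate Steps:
G = -2/7 (G = (-1 - 1)/7 = (⅐)*(-2) = -2/7 ≈ -0.28571)
X(R) = -2*√R/7
c = 6 (c = 2 - 1*(-4) = 2 + 4 = 6)
C = 6
C*(X(-4)/(1*2 + O)) = 6*((-4*I/7)/(1*2 + 1)) = 6*((-4*I/7)/(2 + 1)) = 6*(-4*I/7/3) = 6*(-4*I/7*(⅓)) = 6*(-4*I/21) = -8*I/7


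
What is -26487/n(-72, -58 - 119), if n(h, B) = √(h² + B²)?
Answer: -8829*√4057/4057 ≈ -138.61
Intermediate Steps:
n(h, B) = √(B² + h²)
-26487/n(-72, -58 - 119) = -26487/√((-58 - 119)² + (-72)²) = -26487/√((-177)² + 5184) = -26487/√(31329 + 5184) = -26487*√4057/12171 = -8829*√4057/4057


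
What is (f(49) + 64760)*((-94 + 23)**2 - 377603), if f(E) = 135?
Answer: -24177410990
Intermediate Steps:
(f(49) + 64760)*((-94 + 23)**2 - 377603) = (135 + 64760)*((-94 + 23)**2 - 377603) = 64895*((-71)**2 - 377603) = 64895*(5041 - 377603) = 64895*(-372562) = -24177410990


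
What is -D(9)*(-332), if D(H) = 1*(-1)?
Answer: -332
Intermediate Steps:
D(H) = -1
-D(9)*(-332) = -(-1)*(-332) = -1*332 = -332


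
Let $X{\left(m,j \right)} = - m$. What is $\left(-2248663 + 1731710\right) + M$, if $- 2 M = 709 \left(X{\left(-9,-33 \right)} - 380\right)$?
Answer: $- \frac{770867}{2} \approx -3.8543 \cdot 10^{5}$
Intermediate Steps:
$M = \frac{263039}{2}$ ($M = - \frac{709 \left(\left(-1\right) \left(-9\right) - 380\right)}{2} = - \frac{709 \left(9 - 380\right)}{2} = - \frac{709 \left(-371\right)}{2} = \left(- \frac{1}{2}\right) \left(-263039\right) = \frac{263039}{2} \approx 1.3152 \cdot 10^{5}$)
$\left(-2248663 + 1731710\right) + M = \left(-2248663 + 1731710\right) + \frac{263039}{2} = -516953 + \frac{263039}{2} = - \frac{770867}{2}$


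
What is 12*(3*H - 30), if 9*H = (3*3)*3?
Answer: -252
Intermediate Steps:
H = 3 (H = ((3*3)*3)/9 = (9*3)/9 = (⅑)*27 = 3)
12*(3*H - 30) = 12*(3*3 - 30) = 12*(9 - 30) = 12*(-21) = -252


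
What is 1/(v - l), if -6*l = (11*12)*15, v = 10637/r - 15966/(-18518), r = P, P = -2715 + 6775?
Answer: 37591540/12536107163 ≈ 0.0029987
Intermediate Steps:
P = 4060
r = 4060
v = 130898963/37591540 (v = 10637/4060 - 15966/(-18518) = 10637*(1/4060) - 15966*(-1/18518) = 10637/4060 + 7983/9259 = 130898963/37591540 ≈ 3.4821)
l = -330 (l = -11*12*15/6 = -22*15 = -1/6*1980 = -330)
1/(v - l) = 1/(130898963/37591540 - 1*(-330)) = 1/(130898963/37591540 + 330) = 1/(12536107163/37591540) = 37591540/12536107163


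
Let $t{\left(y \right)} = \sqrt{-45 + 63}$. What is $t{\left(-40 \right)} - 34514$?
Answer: $-34514 + 3 \sqrt{2} \approx -34510.0$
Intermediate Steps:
$t{\left(y \right)} = 3 \sqrt{2}$ ($t{\left(y \right)} = \sqrt{18} = 3 \sqrt{2}$)
$t{\left(-40 \right)} - 34514 = 3 \sqrt{2} - 34514 = -34514 + 3 \sqrt{2}$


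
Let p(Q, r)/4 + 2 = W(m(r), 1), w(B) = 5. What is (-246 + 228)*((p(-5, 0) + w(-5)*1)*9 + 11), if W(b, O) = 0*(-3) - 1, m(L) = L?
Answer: 936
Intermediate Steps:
W(b, O) = -1 (W(b, O) = 0 - 1 = -1)
p(Q, r) = -12 (p(Q, r) = -8 + 4*(-1) = -8 - 4 = -12)
(-246 + 228)*((p(-5, 0) + w(-5)*1)*9 + 11) = (-246 + 228)*((-12 + 5*1)*9 + 11) = -18*((-12 + 5)*9 + 11) = -18*(-7*9 + 11) = -18*(-63 + 11) = -18*(-52) = 936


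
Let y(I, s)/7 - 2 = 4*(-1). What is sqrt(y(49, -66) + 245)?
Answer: sqrt(231) ≈ 15.199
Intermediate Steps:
y(I, s) = -14 (y(I, s) = 14 + 7*(4*(-1)) = 14 + 7*(-4) = 14 - 28 = -14)
sqrt(y(49, -66) + 245) = sqrt(-14 + 245) = sqrt(231)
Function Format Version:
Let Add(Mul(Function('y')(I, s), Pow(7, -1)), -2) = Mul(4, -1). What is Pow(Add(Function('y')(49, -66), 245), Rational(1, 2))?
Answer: Pow(231, Rational(1, 2)) ≈ 15.199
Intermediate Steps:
Function('y')(I, s) = -14 (Function('y')(I, s) = Add(14, Mul(7, Mul(4, -1))) = Add(14, Mul(7, -4)) = Add(14, -28) = -14)
Pow(Add(Function('y')(49, -66), 245), Rational(1, 2)) = Pow(Add(-14, 245), Rational(1, 2)) = Pow(231, Rational(1, 2))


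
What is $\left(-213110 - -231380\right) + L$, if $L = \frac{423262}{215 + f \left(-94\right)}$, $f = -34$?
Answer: $\frac{62742232}{3411} \approx 18394.0$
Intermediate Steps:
$L = \frac{423262}{3411}$ ($L = \frac{423262}{215 - -3196} = \frac{423262}{215 + 3196} = \frac{423262}{3411} \approx 124.09$)
$\left(-213110 - -231380\right) + L = \left(-213110 - -231380\right) + \frac{423262}{3411} = \left(-213110 + 231380\right) + \frac{423262}{3411} = 18270 + \frac{423262}{3411} = \frac{62742232}{3411}$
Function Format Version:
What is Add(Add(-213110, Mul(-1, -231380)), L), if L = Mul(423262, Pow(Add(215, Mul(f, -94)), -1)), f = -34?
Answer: Rational(62742232, 3411) ≈ 18394.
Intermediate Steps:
L = Rational(423262, 3411) (L = Mul(423262, Pow(Add(215, Mul(-34, -94)), -1)) = Mul(423262, Pow(Add(215, 3196), -1)) = Mul(423262, Pow(3411, -1)) = Mul(423262, Rational(1, 3411)) = Rational(423262, 3411) ≈ 124.09)
Add(Add(-213110, Mul(-1, -231380)), L) = Add(Add(-213110, Mul(-1, -231380)), Rational(423262, 3411)) = Add(Add(-213110, 231380), Rational(423262, 3411)) = Add(18270, Rational(423262, 3411)) = Rational(62742232, 3411)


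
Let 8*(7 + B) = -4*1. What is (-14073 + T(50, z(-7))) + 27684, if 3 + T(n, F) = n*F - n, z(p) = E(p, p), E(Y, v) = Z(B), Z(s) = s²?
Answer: 32741/2 ≈ 16371.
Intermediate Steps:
B = -15/2 (B = -7 + (-4*1)/8 = -7 + (⅛)*(-4) = -7 - ½ = -15/2 ≈ -7.5000)
E(Y, v) = 225/4 (E(Y, v) = (-15/2)² = 225/4)
z(p) = 225/4
T(n, F) = -3 - n + F*n (T(n, F) = -3 + (n*F - n) = -3 + (F*n - n) = -3 + (-n + F*n) = -3 - n + F*n)
(-14073 + T(50, z(-7))) + 27684 = (-14073 + (-3 - 1*50 + (225/4)*50)) + 27684 = (-14073 + (-3 - 50 + 5625/2)) + 27684 = (-14073 + 5519/2) + 27684 = -22627/2 + 27684 = 32741/2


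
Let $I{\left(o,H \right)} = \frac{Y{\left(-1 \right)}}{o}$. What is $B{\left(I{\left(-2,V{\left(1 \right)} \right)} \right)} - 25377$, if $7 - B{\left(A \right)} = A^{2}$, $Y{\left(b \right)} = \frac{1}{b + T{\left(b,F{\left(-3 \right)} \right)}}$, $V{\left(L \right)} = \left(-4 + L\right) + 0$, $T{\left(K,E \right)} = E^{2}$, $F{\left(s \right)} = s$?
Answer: $- \frac{6494721}{256} \approx -25370.0$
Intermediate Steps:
$V{\left(L \right)} = -4 + L$
$Y{\left(b \right)} = \frac{1}{9 + b}$ ($Y{\left(b \right)} = \frac{1}{b + \left(-3\right)^{2}} = \frac{1}{b + 9} = \frac{1}{9 + b}$)
$I{\left(o,H \right)} = \frac{1}{8 o}$ ($I{\left(o,H \right)} = \frac{1}{\left(9 - 1\right) o} = \frac{1}{8 o}$)
$B{\left(A \right)} = 7 - A^{2}$
$B{\left(I{\left(-2,V{\left(1 \right)} \right)} \right)} - 25377 = \left(7 - \left(\frac{1}{8 \left(-2\right)}\right)^{2}\right) - 25377 = \left(7 - \left(\frac{1}{8} \left(- \frac{1}{2}\right)\right)^{2}\right) - 25377 = \left(7 - \left(- \frac{1}{16}\right)^{2}\right) - 25377 = \left(7 - \frac{1}{256}\right) - 25377 = \frac{1791}{256} - 25377 = - \frac{6494721}{256}$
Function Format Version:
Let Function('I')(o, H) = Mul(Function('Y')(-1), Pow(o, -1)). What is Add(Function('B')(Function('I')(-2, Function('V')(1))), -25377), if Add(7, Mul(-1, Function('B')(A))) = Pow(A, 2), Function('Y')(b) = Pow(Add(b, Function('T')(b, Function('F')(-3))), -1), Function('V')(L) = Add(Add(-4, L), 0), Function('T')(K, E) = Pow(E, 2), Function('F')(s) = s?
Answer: Rational(-6494721, 256) ≈ -25370.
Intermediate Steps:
Function('V')(L) = Add(-4, L)
Function('Y')(b) = Pow(Add(9, b), -1) (Function('Y')(b) = Pow(Add(b, Pow(-3, 2)), -1) = Pow(Add(b, 9), -1) = Pow(Add(9, b), -1))
Function('I')(o, H) = Mul(Rational(1, 8), Pow(o, -1)) (Function('I')(o, H) = Mul(Pow(Add(9, -1), -1), Pow(o, -1)) = Mul(Pow(8, -1), Pow(o, -1)) = Mul(Rational(1, 8), Pow(o, -1)))
Function('B')(A) = Add(7, Mul(-1, Pow(A, 2)))
Add(Function('B')(Function('I')(-2, Function('V')(1))), -25377) = Add(Add(7, Mul(-1, Pow(Mul(Rational(1, 8), Pow(-2, -1)), 2))), -25377) = Add(Add(7, Mul(-1, Pow(Mul(Rational(1, 8), Rational(-1, 2)), 2))), -25377) = Add(Add(7, Mul(-1, Pow(Rational(-1, 16), 2))), -25377) = Add(Add(7, Mul(-1, Rational(1, 256))), -25377) = Add(Add(7, Rational(-1, 256)), -25377) = Add(Rational(1791, 256), -25377) = Rational(-6494721, 256)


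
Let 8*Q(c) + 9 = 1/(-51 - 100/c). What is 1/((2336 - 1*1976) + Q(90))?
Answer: 1876/673245 ≈ 0.0027865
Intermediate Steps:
Q(c) = -9/8 + 1/(8*(-51 - 100/c))
1/((2336 - 1*1976) + Q(90)) = 1/((2336 - 1*1976) + 5*(-45 - 23*90)/(2*(100 + 51*90))) = 1/((2336 - 1976) + 5*(-45 - 2070)/(2*(100 + 4590))) = 1/(360 + (5/2)*(-2115)/4690) = 1/(360 + (5/2)*(1/4690)*(-2115)) = 1/(360 - 2115/1876) = 1/(673245/1876) = 1876/673245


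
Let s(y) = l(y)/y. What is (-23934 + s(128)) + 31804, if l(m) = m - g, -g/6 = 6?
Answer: 251881/32 ≈ 7871.3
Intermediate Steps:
g = -36 (g = -6*6 = -36)
l(m) = 36 + m (l(m) = m - 1*(-36) = m + 36 = 36 + m)
s(y) = (36 + y)/y
(-23934 + s(128)) + 31804 = (-23934 + (36 + 128)/128) + 31804 = (-23934 + (1/128)*164) + 31804 = (-23934 + 41/32) + 31804 = -765847/32 + 31804 = 251881/32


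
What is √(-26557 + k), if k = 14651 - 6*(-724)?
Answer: I*√7562 ≈ 86.96*I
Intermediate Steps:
k = 18995 (k = 14651 + 4344 = 18995)
√(-26557 + k) = √(-26557 + 18995) = √(-7562) = I*√7562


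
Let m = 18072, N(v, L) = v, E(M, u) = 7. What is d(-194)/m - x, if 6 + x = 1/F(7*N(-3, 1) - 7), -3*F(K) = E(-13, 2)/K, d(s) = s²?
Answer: -17699/4518 ≈ -3.9174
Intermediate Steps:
F(K) = -7/(3*K)
x = 6 (x = -6 + 1/(-7/(3*(7*(-3) - 7))) = -6 + 1/(-7/(3*(-21 - 7))) = -6 + 1/(-7/3/(-28)) = -6 + 1/(-7/3*(-1/28)) = -6 + 1/(1/12) = -6 + 12 = 6)
d(-194)/m - x = (-194)²/18072 - 1*6 = 37636*(1/18072) - 6 = 9409/4518 - 6 = -17699/4518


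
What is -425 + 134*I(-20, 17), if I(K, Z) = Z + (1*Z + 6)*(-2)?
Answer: -4311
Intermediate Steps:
I(K, Z) = -12 - Z (I(K, Z) = Z + (Z + 6)*(-2) = Z + (6 + Z)*(-2) = Z + (-12 - 2*Z) = -12 - Z)
-425 + 134*I(-20, 17) = -425 + 134*(-12 - 1*17) = -425 + 134*(-12 - 17) = -425 + 134*(-29) = -425 - 3886 = -4311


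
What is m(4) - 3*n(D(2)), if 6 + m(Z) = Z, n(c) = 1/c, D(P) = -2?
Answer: -½ ≈ -0.50000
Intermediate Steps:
m(Z) = -6 + Z
m(4) - 3*n(D(2)) = (-6 + 4) - 3/(-2) = -2 - 3*(-½) = -2 + 3/2 = -½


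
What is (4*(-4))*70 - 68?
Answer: -1188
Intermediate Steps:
(4*(-4))*70 - 68 = -16*70 - 68 = -1120 - 68 = -1188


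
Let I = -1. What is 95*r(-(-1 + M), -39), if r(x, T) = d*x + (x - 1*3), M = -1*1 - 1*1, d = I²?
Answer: 285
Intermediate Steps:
d = 1 (d = (-1)² = 1)
M = -2 (M = -1 - 1 = -2)
r(x, T) = -3 + 2*x (r(x, T) = 1*x + (x - 1*3) = x + (x - 3) = x + (-3 + x) = -3 + 2*x)
95*r(-(-1 + M), -39) = 95*(-3 + 2*(-(-1 - 2))) = 95*(-3 + 2*(-1*(-3))) = 95*(-3 + 2*3) = 95*(-3 + 6) = 95*3 = 285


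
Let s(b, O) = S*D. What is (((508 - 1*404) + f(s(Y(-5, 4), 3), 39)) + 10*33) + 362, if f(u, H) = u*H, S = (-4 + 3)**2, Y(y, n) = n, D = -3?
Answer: 679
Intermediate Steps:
S = 1 (S = (-1)**2 = 1)
s(b, O) = -3 (s(b, O) = 1*(-3) = -3)
f(u, H) = H*u
(((508 - 1*404) + f(s(Y(-5, 4), 3), 39)) + 10*33) + 362 = (((508 - 1*404) + 39*(-3)) + 10*33) + 362 = (((508 - 404) - 117) + 330) + 362 = ((104 - 117) + 330) + 362 = (-13 + 330) + 362 = 317 + 362 = 679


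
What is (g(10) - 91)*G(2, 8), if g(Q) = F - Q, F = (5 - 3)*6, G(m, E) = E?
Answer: -712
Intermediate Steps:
F = 12 (F = 2*6 = 12)
g(Q) = 12 - Q
(g(10) - 91)*G(2, 8) = ((12 - 1*10) - 91)*8 = ((12 - 10) - 91)*8 = (2 - 91)*8 = -89*8 = -712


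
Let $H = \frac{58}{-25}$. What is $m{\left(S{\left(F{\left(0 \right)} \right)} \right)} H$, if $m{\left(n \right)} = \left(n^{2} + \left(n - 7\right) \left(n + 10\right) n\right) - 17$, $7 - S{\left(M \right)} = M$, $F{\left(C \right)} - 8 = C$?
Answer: $- \frac{3248}{25} \approx -129.92$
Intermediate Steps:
$H = - \frac{58}{25}$ ($H = 58 \left(- \frac{1}{25}\right) = - \frac{58}{25} \approx -2.32$)
$F{\left(C \right)} = 8 + C$
$S{\left(M \right)} = 7 - M$
$m{\left(n \right)} = -17 + n^{2} + n \left(-7 + n\right) \left(10 + n\right)$ ($m{\left(n \right)} = \left(n^{2} + \left(-7 + n\right) \left(10 + n\right) n\right) - 17 = \left(n^{2} + n \left(-7 + n\right) \left(10 + n\right)\right) - 17 = -17 + n^{2} + n \left(-7 + n\right) \left(10 + n\right)$)
$m{\left(S{\left(F{\left(0 \right)} \right)} \right)} H = \left(-17 + \left(7 - \left(8 + 0\right)\right)^{3} - 70 \left(7 - \left(8 + 0\right)\right) + 4 \left(7 - \left(8 + 0\right)\right)^{2}\right) \left(- \frac{58}{25}\right) = \left(-17 + \left(7 - 8\right)^{3} - 70 \left(7 - 8\right) + 4 \left(7 - 8\right)^{2}\right) \left(- \frac{58}{25}\right) = \left(-17 + \left(-1\right)^{3} - -70 + 4 \left(-1\right)^{2}\right) \left(- \frac{58}{25}\right) = \left(-17 - 1 + 70 + 4 \cdot 1\right) \left(- \frac{58}{25}\right) = \left(-17 - 1 + 70 + 4\right) \left(- \frac{58}{25}\right) = 56 \left(- \frac{58}{25}\right) = - \frac{3248}{25}$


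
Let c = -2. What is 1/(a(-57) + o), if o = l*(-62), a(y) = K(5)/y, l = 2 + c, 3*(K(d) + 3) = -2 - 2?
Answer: 171/13 ≈ 13.154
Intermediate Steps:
K(d) = -13/3 (K(d) = -3 + (-2 - 2)/3 = -3 + (1/3)*(-4) = -3 - 4/3 = -13/3)
l = 0 (l = 2 - 2 = 0)
a(y) = -13/(3*y)
o = 0 (o = 0*(-62) = 0)
1/(a(-57) + o) = 1/(-13/3/(-57) + 0) = 1/(-13/3*(-1/57) + 0) = 1/(13/171 + 0) = 1/(13/171) = 171/13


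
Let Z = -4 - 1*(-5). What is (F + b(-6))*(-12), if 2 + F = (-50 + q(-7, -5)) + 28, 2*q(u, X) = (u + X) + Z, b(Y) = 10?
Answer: 234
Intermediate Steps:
Z = 1 (Z = -4 + 5 = 1)
q(u, X) = ½ + X/2 + u/2 (q(u, X) = ((u + X) + 1)/2 = ((X + u) + 1)/2 = (1 + X + u)/2 = ½ + X/2 + u/2)
F = -59/2 (F = -2 + ((-50 + (½ + (½)*(-5) + (½)*(-7))) + 28) = -2 + ((-50 + (½ - 5/2 - 7/2)) + 28) = -2 + ((-50 - 11/2) + 28) = -2 + (-111/2 + 28) = -2 - 55/2 = -59/2 ≈ -29.500)
(F + b(-6))*(-12) = (-59/2 + 10)*(-12) = -39/2*(-12) = 234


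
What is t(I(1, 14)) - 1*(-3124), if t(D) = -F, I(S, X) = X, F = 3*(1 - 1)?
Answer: 3124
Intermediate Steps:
F = 0 (F = 3*0 = 0)
t(D) = 0 (t(D) = -1*0 = 0)
t(I(1, 14)) - 1*(-3124) = 0 - 1*(-3124) = 0 + 3124 = 3124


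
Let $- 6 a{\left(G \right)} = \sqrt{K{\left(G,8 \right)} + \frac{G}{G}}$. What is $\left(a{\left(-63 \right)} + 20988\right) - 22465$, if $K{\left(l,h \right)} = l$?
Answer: $-1477 - \frac{i \sqrt{62}}{6} \approx -1477.0 - 1.3123 i$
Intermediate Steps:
$a{\left(G \right)} = - \frac{\sqrt{1 + G}}{6}$ ($a{\left(G \right)} = - \frac{\sqrt{G + \frac{G}{G}}}{6} = - \frac{\sqrt{G + 1}}{6} = - \frac{\sqrt{1 + G}}{6}$)
$\left(a{\left(-63 \right)} + 20988\right) - 22465 = \left(- \frac{\sqrt{1 - 63}}{6} + 20988\right) - 22465 = \left(- \frac{\sqrt{-62}}{6} + 20988\right) - 22465 = \left(- \frac{i \sqrt{62}}{6} + 20988\right) - 22465 = \left(20988 - \frac{i \sqrt{62}}{6}\right) - 22465 = -1477 - \frac{i \sqrt{62}}{6}$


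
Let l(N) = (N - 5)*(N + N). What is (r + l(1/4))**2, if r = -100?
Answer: 670761/64 ≈ 10481.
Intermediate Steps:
l(N) = 2*N*(-5 + N) (l(N) = (-5 + N)*(2*N) = 2*N*(-5 + N))
(r + l(1/4))**2 = (-100 + 2*(-5 + 1/4)/4)**2 = (-100 + 2*(1/4)*(-5 + 1/4))**2 = (-100 + 2*(1/4)*(-19/4))**2 = (-100 - 19/8)**2 = (-819/8)**2 = 670761/64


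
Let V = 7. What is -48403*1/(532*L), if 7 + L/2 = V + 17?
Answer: -48403/18088 ≈ -2.6760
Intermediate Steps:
L = 34 (L = -14 + 2*(7 + 17) = -14 + 2*24 = -14 + 48 = 34)
-48403*1/(532*L) = -48403/(532*34) = -48403/18088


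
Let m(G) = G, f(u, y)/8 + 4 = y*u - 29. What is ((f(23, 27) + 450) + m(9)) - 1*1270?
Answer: 3893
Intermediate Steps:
f(u, y) = -264 + 8*u*y (f(u, y) = -32 + 8*(y*u - 29) = -32 + 8*(u*y - 29) = -32 + 8*(-29 + u*y) = -32 + (-232 + 8*u*y) = -264 + 8*u*y)
((f(23, 27) + 450) + m(9)) - 1*1270 = (((-264 + 8*23*27) + 450) + 9) - 1*1270 = (((-264 + 4968) + 450) + 9) - 1270 = ((4704 + 450) + 9) - 1270 = (5154 + 9) - 1270 = 5163 - 1270 = 3893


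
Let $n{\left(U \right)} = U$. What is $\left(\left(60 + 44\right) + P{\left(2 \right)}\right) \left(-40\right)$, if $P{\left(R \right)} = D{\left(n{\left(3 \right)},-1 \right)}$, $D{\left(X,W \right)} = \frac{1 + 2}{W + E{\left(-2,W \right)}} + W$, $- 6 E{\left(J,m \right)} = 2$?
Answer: $-4030$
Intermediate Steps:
$E{\left(J,m \right)} = - \frac{1}{3}$ ($E{\left(J,m \right)} = \left(- \frac{1}{6}\right) 2 = - \frac{1}{3}$)
$D{\left(X,W \right)} = W + \frac{3}{- \frac{1}{3} + W}$ ($D{\left(X,W \right)} = \frac{1 + 2}{W - \frac{1}{3}} + W = \frac{3}{- \frac{1}{3} + W} + W = W + \frac{3}{- \frac{1}{3} + W}$)
$P{\left(R \right)} = - \frac{13}{4}$ ($P{\left(R \right)} = \frac{9 - -1 + 3 \left(-1\right)^{2}}{-1 + 3 \left(-1\right)} = \frac{9 + 1 + 3 \cdot 1}{-1 - 3} = \frac{9 + 1 + 3}{-4} = \left(- \frac{1}{4}\right) 13 = - \frac{13}{4}$)
$\left(\left(60 + 44\right) + P{\left(2 \right)}\right) \left(-40\right) = \left(\left(60 + 44\right) - \frac{13}{4}\right) \left(-40\right) = \left(104 - \frac{13}{4}\right) \left(-40\right) = \frac{403}{4} \left(-40\right) = -4030$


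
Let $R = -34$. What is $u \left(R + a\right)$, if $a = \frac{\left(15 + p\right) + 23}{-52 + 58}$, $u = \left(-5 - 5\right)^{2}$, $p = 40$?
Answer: $-2100$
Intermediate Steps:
$u = 100$ ($u = \left(-10\right)^{2} = 100$)
$a = 13$ ($a = \frac{\left(15 + 40\right) + 23}{-52 + 58} = \frac{55 + 23}{6} = 78 \cdot \frac{1}{6} = 13$)
$u \left(R + a\right) = 100 \left(-34 + 13\right) = 100 \left(-21\right) = -2100$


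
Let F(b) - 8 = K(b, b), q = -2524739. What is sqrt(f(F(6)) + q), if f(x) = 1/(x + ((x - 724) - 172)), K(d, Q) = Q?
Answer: I*sqrt(475549739301)/434 ≈ 1588.9*I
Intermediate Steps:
F(b) = 8 + b
f(x) = 1/(-896 + 2*x) (f(x) = 1/(x + ((-724 + x) - 172)) = 1/(x + (-896 + x)) = 1/(-896 + 2*x))
sqrt(f(F(6)) + q) = sqrt(1/(2*(-448 + (8 + 6))) - 2524739) = sqrt(1/(2*(-448 + 14)) - 2524739) = sqrt((1/2)/(-434) - 2524739) = sqrt((1/2)*(-1/434) - 2524739) = sqrt(-1/868 - 2524739) = sqrt(-2191473453/868) = I*sqrt(475549739301)/434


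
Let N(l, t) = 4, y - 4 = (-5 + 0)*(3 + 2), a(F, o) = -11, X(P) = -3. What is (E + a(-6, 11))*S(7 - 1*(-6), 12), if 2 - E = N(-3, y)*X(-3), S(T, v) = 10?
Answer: 30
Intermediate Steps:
y = -21 (y = 4 + (-5 + 0)*(3 + 2) = 4 - 5*5 = 4 - 25 = -21)
E = 14 (E = 2 - 4*(-3) = 2 - 1*(-12) = 2 + 12 = 14)
(E + a(-6, 11))*S(7 - 1*(-6), 12) = (14 - 11)*10 = 3*10 = 30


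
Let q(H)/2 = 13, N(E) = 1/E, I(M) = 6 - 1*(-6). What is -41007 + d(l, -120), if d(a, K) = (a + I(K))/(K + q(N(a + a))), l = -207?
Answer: -3854463/94 ≈ -41005.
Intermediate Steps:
I(M) = 12 (I(M) = 6 + 6 = 12)
q(H) = 26 (q(H) = 2*13 = 26)
d(a, K) = (12 + a)/(26 + K) (d(a, K) = (a + 12)/(K + 26) = (12 + a)/(26 + K))
-41007 + d(l, -120) = -41007 + (12 - 207)/(26 - 120) = -41007 - 195/(-94) = -41007 - 1/94*(-195) = -41007 + 195/94 = -3854463/94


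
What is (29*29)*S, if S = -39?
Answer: -32799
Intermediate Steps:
(29*29)*S = (29*29)*(-39) = 841*(-39) = -32799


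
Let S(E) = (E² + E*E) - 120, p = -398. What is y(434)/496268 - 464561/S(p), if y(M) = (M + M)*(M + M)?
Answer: 2013395341/39290530096 ≈ 0.051244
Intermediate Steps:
y(M) = 4*M² (y(M) = (2*M)*(2*M) = 4*M²)
S(E) = -120 + 2*E² (S(E) = (E² + E²) - 120 = 2*E² - 120 = -120 + 2*E²)
y(434)/496268 - 464561/S(p) = (4*434²)/496268 - 464561/(-120 + 2*(-398)²) = (4*188356)*(1/496268) - 464561/(-120 + 2*158404) = 753424*(1/496268) - 464561/(-120 + 316808) = 188356/124067 - 464561/316688 = 2013395341/39290530096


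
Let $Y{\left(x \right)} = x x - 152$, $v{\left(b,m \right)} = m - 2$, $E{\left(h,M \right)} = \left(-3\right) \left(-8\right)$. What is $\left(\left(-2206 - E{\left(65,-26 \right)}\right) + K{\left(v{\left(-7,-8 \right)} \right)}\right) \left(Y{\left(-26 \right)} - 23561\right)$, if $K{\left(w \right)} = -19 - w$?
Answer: $51579843$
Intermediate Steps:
$E{\left(h,M \right)} = 24$
$v{\left(b,m \right)} = -2 + m$ ($v{\left(b,m \right)} = m - 2 = -2 + m$)
$Y{\left(x \right)} = -152 + x^{2}$ ($Y{\left(x \right)} = x^{2} - 152 = -152 + x^{2}$)
$\left(\left(-2206 - E{\left(65,-26 \right)}\right) + K{\left(v{\left(-7,-8 \right)} \right)}\right) \left(Y{\left(-26 \right)} - 23561\right) = \left(\left(-2206 - 24\right) - 9\right) \left(\left(-152 + \left(-26\right)^{2}\right) - 23561\right) = \left(\left(-2206 - 24\right) - 9\right) \left(\left(-152 + 676\right) - 23561\right) = \left(-2230 + \left(-19 + 10\right)\right) \left(524 - 23561\right) = \left(-2230 - 9\right) \left(-23037\right) = \left(-2239\right) \left(-23037\right) = 51579843$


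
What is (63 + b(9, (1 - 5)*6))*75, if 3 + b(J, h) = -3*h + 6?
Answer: 10350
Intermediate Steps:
b(J, h) = 3 - 3*h (b(J, h) = -3 + (-3*h + 6) = -3 + (6 - 3*h) = 3 - 3*h)
(63 + b(9, (1 - 5)*6))*75 = (63 + (3 - 3*(1 - 5)*6))*75 = (63 + (3 - (-12)*6))*75 = (63 + (3 - 3*(-24)))*75 = (63 + (3 + 72))*75 = (63 + 75)*75 = 138*75 = 10350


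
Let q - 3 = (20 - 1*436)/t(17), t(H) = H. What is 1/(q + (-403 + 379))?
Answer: -17/773 ≈ -0.021992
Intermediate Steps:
q = -365/17 (q = 3 + (20 - 1*436)/17 = 3 + (20 - 436)*(1/17) = 3 - 416*1/17 = 3 - 416/17 = -365/17 ≈ -21.471)
1/(q + (-403 + 379)) = 1/(-365/17 + (-403 + 379)) = 1/(-365/17 - 24) = 1/(-773/17) = -17/773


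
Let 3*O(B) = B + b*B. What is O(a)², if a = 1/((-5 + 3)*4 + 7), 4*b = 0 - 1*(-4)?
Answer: 4/9 ≈ 0.44444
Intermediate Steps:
b = 1 (b = (0 - 1*(-4))/4 = (0 + 4)/4 = (¼)*4 = 1)
a = -1 (a = 1/(-2*4 + 7) = 1/(-8 + 7) = 1/(-1) = -1)
O(B) = 2*B/3 (O(B) = (B + 1*B)/3 = (B + B)/3 = (2*B)/3 = 2*B/3)
O(a)² = ((⅔)*(-1))² = (-⅔)² = 4/9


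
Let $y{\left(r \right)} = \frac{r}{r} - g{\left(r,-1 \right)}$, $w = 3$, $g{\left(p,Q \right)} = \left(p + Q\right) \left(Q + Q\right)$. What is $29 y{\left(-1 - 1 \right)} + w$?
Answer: $-142$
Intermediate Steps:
$g{\left(p,Q \right)} = 2 Q \left(Q + p\right)$ ($g{\left(p,Q \right)} = \left(Q + p\right) 2 Q = 2 Q \left(Q + p\right)$)
$y{\left(r \right)} = -1 + 2 r$ ($y{\left(r \right)} = \frac{r}{r} - 2 \left(-1\right) \left(-1 + r\right) = 1 - \left(2 - 2 r\right) = 1 + \left(-2 + 2 r\right) = -1 + 2 r$)
$29 y{\left(-1 - 1 \right)} + w = 29 \left(-1 + 2 \left(-1 - 1\right)\right) + 3 = 29 \left(-1 + 2 \left(-2\right)\right) + 3 = 29 \left(-1 - 4\right) + 3 = 29 \left(-5\right) + 3 = -145 + 3 = -142$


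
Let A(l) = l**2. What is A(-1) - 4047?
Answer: -4046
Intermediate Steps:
A(-1) - 4047 = (-1)**2 - 4047 = 1 - 4047 = -4046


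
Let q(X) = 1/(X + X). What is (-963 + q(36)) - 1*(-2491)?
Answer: 110017/72 ≈ 1528.0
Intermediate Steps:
q(X) = 1/(2*X)
(-963 + q(36)) - 1*(-2491) = (-963 + (½)/36) - 1*(-2491) = (-963 + (½)*(1/36)) + 2491 = (-963 + 1/72) + 2491 = -69335/72 + 2491 = 110017/72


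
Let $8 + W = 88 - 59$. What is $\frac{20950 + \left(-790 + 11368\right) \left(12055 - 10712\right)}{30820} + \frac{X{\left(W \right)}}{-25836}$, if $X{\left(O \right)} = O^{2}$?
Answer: $\frac{30630037577}{66355460} \approx 461.61$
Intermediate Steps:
$W = 21$ ($W = -8 + \left(88 - 59\right) = -8 + 29 = 21$)
$\frac{20950 + \left(-790 + 11368\right) \left(12055 - 10712\right)}{30820} + \frac{X{\left(W \right)}}{-25836} = \frac{20950 + \left(-790 + 11368\right) \left(12055 - 10712\right)}{30820} + \frac{21^{2}}{-25836} = \left(20950 + 10578 \cdot 1343\right) \frac{1}{30820} + 441 \left(- \frac{1}{25836}\right) = \left(20950 + 14206254\right) \frac{1}{30820} - \frac{147}{8612} = 14227204 \cdot \frac{1}{30820} - \frac{147}{8612} = \frac{3556801}{7705} - \frac{147}{8612} = \frac{30630037577}{66355460}$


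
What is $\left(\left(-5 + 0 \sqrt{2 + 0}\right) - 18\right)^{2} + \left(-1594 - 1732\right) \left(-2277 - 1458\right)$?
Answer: $12423139$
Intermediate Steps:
$\left(\left(-5 + 0 \sqrt{2 + 0}\right) - 18\right)^{2} + \left(-1594 - 1732\right) \left(-2277 - 1458\right) = \left(\left(-5 + 0 \sqrt{2}\right) - 18\right)^{2} - -12422610 = \left(\left(-5 + 0\right) - 18\right)^{2} + 12422610 = \left(-5 - 18\right)^{2} + 12422610 = \left(-23\right)^{2} + 12422610 = 529 + 12422610 = 12423139$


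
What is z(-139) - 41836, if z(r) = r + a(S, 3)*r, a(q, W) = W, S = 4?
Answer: -42392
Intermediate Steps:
z(r) = 4*r (z(r) = r + 3*r = 4*r)
z(-139) - 41836 = 4*(-139) - 41836 = -556 - 41836 = -42392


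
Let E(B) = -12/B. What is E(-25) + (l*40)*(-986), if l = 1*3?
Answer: -2957988/25 ≈ -1.1832e+5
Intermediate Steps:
l = 3
E(-25) + (l*40)*(-986) = -12/(-25) + (3*40)*(-986) = -12*(-1/25) + 120*(-986) = 12/25 - 118320 = -2957988/25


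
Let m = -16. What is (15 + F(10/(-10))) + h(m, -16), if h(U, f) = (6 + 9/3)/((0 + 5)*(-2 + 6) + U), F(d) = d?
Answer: 65/4 ≈ 16.250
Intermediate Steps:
h(U, f) = 9/(20 + U) (h(U, f) = (6 + 9*(1/3))/(5*4 + U) = (6 + 3)/(20 + U) = 9/(20 + U))
(15 + F(10/(-10))) + h(m, -16) = (15 + 10/(-10)) + 9/(20 - 16) = (15 + 10*(-1/10)) + 9/4 = (15 - 1) + 9*(1/4) = 14 + 9/4 = 65/4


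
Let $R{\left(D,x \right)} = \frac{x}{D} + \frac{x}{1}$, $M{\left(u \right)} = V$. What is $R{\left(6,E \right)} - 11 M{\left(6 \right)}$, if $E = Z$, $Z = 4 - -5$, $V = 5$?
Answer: $- \frac{89}{2} \approx -44.5$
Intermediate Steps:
$M{\left(u \right)} = 5$
$Z = 9$ ($Z = 4 + 5 = 9$)
$E = 9$
$R{\left(D,x \right)} = x + \frac{x}{D}$ ($R{\left(D,x \right)} = \frac{x}{D} + x 1 = \frac{x}{D} + x = x + \frac{x}{D}$)
$R{\left(6,E \right)} - 11 M{\left(6 \right)} = \left(9 + \frac{9}{6}\right) - 55 = \left(9 + 9 \cdot \frac{1}{6}\right) - 55 = \left(9 + \frac{3}{2}\right) - 55 = \frac{21}{2} - 55 = - \frac{89}{2}$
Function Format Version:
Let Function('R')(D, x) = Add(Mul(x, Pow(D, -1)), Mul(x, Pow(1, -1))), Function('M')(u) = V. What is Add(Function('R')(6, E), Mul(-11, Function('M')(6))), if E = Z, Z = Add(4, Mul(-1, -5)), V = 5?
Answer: Rational(-89, 2) ≈ -44.500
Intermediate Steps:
Function('M')(u) = 5
Z = 9 (Z = Add(4, 5) = 9)
E = 9
Function('R')(D, x) = Add(x, Mul(x, Pow(D, -1))) (Function('R')(D, x) = Add(Mul(x, Pow(D, -1)), Mul(x, 1)) = Add(Mul(x, Pow(D, -1)), x) = Add(x, Mul(x, Pow(D, -1))))
Add(Function('R')(6, E), Mul(-11, Function('M')(6))) = Add(Add(9, Mul(9, Pow(6, -1))), Mul(-11, 5)) = Add(Add(9, Mul(9, Rational(1, 6))), -55) = Add(Add(9, Rational(3, 2)), -55) = Add(Rational(21, 2), -55) = Rational(-89, 2)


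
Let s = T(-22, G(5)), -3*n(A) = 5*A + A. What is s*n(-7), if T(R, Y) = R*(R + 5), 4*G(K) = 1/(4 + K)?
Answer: 5236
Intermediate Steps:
n(A) = -2*A (n(A) = -(5*A + A)/3 = -2*A)
G(K) = 1/(4*(4 + K))
T(R, Y) = R*(5 + R)
s = 374 (s = -22*(5 - 22) = -22*(-17) = 374)
s*n(-7) = 374*(-2*(-7)) = 374*14 = 5236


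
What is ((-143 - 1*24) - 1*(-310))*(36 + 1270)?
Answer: 186758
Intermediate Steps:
((-143 - 1*24) - 1*(-310))*(36 + 1270) = ((-143 - 24) + 310)*1306 = (-167 + 310)*1306 = 143*1306 = 186758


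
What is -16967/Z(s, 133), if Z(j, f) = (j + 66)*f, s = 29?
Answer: -47/35 ≈ -1.3429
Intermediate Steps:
Z(j, f) = f*(66 + j) (Z(j, f) = (66 + j)*f = f*(66 + j))
-16967/Z(s, 133) = -16967*1/(133*(66 + 29)) = -16967/(133*95) = -16967/12635 = -16967*1/12635 = -47/35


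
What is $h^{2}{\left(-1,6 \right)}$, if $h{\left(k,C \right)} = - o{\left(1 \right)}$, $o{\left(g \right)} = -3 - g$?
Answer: $16$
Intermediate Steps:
$h{\left(k,C \right)} = 4$ ($h{\left(k,C \right)} = - (-3 - 1) = \left(-1\right) \left(-4\right) = 4$)
$h^{2}{\left(-1,6 \right)} = 4^{2} = 16$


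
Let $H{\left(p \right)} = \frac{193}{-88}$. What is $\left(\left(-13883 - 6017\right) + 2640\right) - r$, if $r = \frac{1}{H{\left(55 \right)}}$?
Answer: $- \frac{3331092}{193} \approx -17260.0$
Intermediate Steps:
$H{\left(p \right)} = - \frac{193}{88}$ ($H{\left(p \right)} = 193 \left(- \frac{1}{88}\right) = - \frac{193}{88}$)
$r = - \frac{88}{193}$ ($r = \frac{1}{- \frac{193}{88}} = - \frac{88}{193} \approx -0.45596$)
$\left(\left(-13883 - 6017\right) + 2640\right) - r = \left(\left(-13883 - 6017\right) + 2640\right) - - \frac{88}{193} = \left(-19900 + 2640\right) + \frac{88}{193} = -17260 + \frac{88}{193} = - \frac{3331092}{193}$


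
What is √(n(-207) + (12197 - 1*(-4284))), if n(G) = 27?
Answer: 2*√4127 ≈ 128.48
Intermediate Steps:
√(n(-207) + (12197 - 1*(-4284))) = √(27 + (12197 - 1*(-4284))) = √(27 + (12197 + 4284)) = √(27 + 16481) = √16508 = 2*√4127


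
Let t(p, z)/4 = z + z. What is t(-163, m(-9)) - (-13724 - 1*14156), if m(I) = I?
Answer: 27808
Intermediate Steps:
t(p, z) = 8*z (t(p, z) = 4*(z + z) = 4*(2*z) = 8*z)
t(-163, m(-9)) - (-13724 - 1*14156) = 8*(-9) - (-13724 - 1*14156) = -72 - (-13724 - 14156) = -72 - 1*(-27880) = -72 + 27880 = 27808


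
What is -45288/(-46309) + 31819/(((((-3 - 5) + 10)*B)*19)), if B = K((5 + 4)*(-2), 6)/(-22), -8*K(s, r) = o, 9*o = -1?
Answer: -1167015947760/879871 ≈ -1.3263e+6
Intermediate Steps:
o = -⅑ (o = (⅑)*(-1) = -⅑ ≈ -0.11111)
K(s, r) = 1/72 (K(s, r) = -⅛*(-⅑) = 1/72)
B = -1/1584 (B = (1/72)/(-22) = (1/72)*(-1/22) = -1/1584 ≈ -0.00063131)
-45288/(-46309) + 31819/(((((-3 - 5) + 10)*B)*19)) = -45288/(-46309) + 31819/(((((-3 - 5) + 10)*(-1/1584))*19)) = -45288*(-1/46309) + 31819/((((-8 + 10)*(-1/1584))*19)) = 45288/46309 + 31819/(((2*(-1/1584))*19)) = 45288/46309 + 31819/((-1/792*19)) = 45288/46309 + 31819/(-19/792) = 45288/46309 + 31819*(-792/19) = 45288/46309 - 25200648/19 = -1167015947760/879871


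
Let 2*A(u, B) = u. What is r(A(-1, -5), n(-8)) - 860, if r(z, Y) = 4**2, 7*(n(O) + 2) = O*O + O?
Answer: -844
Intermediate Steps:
A(u, B) = u/2
n(O) = -2 + O/7 + O**2/7 (n(O) = -2 + (O*O + O)/7 = -2 + (O**2 + O)/7 = -2 + (O + O**2)/7 = -2 + (O/7 + O**2/7) = -2 + O/7 + O**2/7)
r(z, Y) = 16
r(A(-1, -5), n(-8)) - 860 = 16 - 860 = -844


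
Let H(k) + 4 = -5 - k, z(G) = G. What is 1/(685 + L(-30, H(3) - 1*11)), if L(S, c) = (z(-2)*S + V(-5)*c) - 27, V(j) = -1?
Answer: 1/741 ≈ 0.0013495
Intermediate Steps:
H(k) = -9 - k (H(k) = -4 + (-5 - k) = -9 - k)
L(S, c) = -27 - c - 2*S (L(S, c) = (-2*S - c) - 27 = (-c - 2*S) - 27 = -27 - c - 2*S)
1/(685 + L(-30, H(3) - 1*11)) = 1/(685 + (-27 - ((-9 - 1*3) - 1*11) - 2*(-30))) = 1/(685 + (-27 - ((-9 - 3) - 11) + 60)) = 1/(685 + (-27 - (-12 - 11) + 60)) = 1/(685 + (-27 - 1*(-23) + 60)) = 1/(685 + (-27 + 23 + 60)) = 1/(685 + 56) = 1/741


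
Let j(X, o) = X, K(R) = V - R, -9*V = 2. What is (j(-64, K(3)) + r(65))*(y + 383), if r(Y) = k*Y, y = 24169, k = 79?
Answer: 124503192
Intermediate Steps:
V = -2/9 (V = -⅑*2 = -2/9 ≈ -0.22222)
K(R) = -2/9 - R
r(Y) = 79*Y
(j(-64, K(3)) + r(65))*(y + 383) = (-64 + 79*65)*(24169 + 383) = (-64 + 5135)*24552 = 5071*24552 = 124503192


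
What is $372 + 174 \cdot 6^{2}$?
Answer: $6636$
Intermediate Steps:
$372 + 174 \cdot 6^{2} = 372 + 174 \cdot 36 = 372 + 6264 = 6636$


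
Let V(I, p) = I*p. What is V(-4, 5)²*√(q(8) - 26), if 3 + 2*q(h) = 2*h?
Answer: 200*I*√78 ≈ 1766.4*I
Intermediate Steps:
q(h) = -3/2 + h (q(h) = -3/2 + (2*h)/2 = -3/2 + h)
V(-4, 5)²*√(q(8) - 26) = (-4*5)²*√((-3/2 + 8) - 26) = (-20)²*√(13/2 - 26) = 400*√(-39/2) = 400*(I*√78/2) = 200*I*√78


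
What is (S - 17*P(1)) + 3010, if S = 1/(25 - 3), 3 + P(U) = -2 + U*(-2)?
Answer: 68839/22 ≈ 3129.0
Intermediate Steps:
P(U) = -5 - 2*U (P(U) = -3 + (-2 + U*(-2)) = -3 + (-2 - 2*U) = -5 - 2*U)
S = 1/22 ≈ 0.045455
(S - 17*P(1)) + 3010 = (1/22 - 17*(-5 - 2*1)) + 3010 = (1/22 - 17*(-5 - 2)) + 3010 = (1/22 - 17*(-7)) + 3010 = (1/22 + 119) + 3010 = 2619/22 + 3010 = 68839/22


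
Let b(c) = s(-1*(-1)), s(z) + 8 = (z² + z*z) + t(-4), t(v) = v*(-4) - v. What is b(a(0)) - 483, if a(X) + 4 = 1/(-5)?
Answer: -469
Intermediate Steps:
t(v) = -5*v (t(v) = -4*v - v = -5*v)
s(z) = 12 + 2*z² (s(z) = -8 + ((z² + z*z) - 5*(-4)) = -8 + ((z² + z²) + 20) = -8 + (2*z² + 20) = -8 + (20 + 2*z²) = 12 + 2*z²)
a(X) = -21/5 (a(X) = -4 + 1/(-5) = -4 - ⅕ = -21/5)
b(c) = 14 (b(c) = 12 + 2*(-1*(-1))² = 12 + 2*1² = 12 + 2*1 = 12 + 2 = 14)
b(a(0)) - 483 = 14 - 483 = -469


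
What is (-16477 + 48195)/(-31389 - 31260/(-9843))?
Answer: -104066758/102976889 ≈ -1.0106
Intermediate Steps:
(-16477 + 48195)/(-31389 - 31260/(-9843)) = 31718/(-31389 - 31260*(-1/9843)) = 31718/(-31389 + 10420/3281) = 31718/(-102976889/3281) = 31718*(-3281/102976889) = -104066758/102976889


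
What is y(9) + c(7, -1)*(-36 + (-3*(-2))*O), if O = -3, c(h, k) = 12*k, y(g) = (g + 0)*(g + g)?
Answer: 810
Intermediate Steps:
y(g) = 2*g² (y(g) = g*(2*g) = 2*g²)
y(9) + c(7, -1)*(-36 + (-3*(-2))*O) = 2*9² + (12*(-1))*(-36 - 3*(-2)*(-3)) = 2*81 - 12*(-36 + 6*(-3)) = 162 - 12*(-36 - 18) = 162 - 12*(-54) = 162 + 648 = 810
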